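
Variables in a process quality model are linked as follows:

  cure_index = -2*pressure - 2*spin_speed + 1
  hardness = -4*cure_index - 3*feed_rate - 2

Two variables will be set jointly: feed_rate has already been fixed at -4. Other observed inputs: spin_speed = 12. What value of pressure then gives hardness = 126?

pressure = 3

With feed_rate held at -4:
Substituting into the cure_index equation gives cure_index = -2*pressure - 23.
Substituting into the hardness equation gives hardness = 8*pressure + 102.
Solve 8*pressure + 102 = 126: pressure = (126 - 102) / 8 = 3.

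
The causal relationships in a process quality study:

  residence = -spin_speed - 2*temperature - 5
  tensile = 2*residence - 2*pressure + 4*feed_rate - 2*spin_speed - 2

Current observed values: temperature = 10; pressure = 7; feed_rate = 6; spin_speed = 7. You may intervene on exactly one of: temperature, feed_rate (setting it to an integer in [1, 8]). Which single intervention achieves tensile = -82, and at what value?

Intervening on temperature: tensile = -4*temperature - 30. Reaching -82 requires temperature = 13, outside [1, 8].
Intervening on feed_rate: with other inputs at their observed values, tensile = 4*feed_rate - 94. Solving for -82 gives feed_rate = 3, within [1, 8].

set feed_rate = 3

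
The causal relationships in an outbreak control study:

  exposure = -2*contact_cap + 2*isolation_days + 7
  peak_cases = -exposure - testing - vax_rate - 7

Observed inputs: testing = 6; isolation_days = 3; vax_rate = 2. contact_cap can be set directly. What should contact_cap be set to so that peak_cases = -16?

contact_cap = 6

Substituting into the exposure equation gives exposure = -2*contact_cap + 13.
Substituting into the peak_cases equation gives peak_cases = 2*contact_cap - 28.
Solve 2*contact_cap - 28 = -16: contact_cap = (-16 + 28) / 2 = 6.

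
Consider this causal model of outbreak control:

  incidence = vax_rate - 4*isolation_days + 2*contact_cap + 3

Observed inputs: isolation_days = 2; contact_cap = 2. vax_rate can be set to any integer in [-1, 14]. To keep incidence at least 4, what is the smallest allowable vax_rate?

Substituting into the incidence equation gives incidence = vax_rate - 1.
Require vax_rate - 1 ≥ 4, so vax_rate ≥ 5.
The smallest integer in [-1, 14] satisfying this is 5.

vax_rate = 5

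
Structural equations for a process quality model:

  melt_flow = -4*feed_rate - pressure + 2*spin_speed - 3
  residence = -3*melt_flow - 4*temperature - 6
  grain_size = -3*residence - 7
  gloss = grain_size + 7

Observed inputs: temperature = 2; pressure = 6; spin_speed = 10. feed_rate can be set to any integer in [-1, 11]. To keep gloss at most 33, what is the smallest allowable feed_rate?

Substituting into the melt_flow equation gives melt_flow = -4*feed_rate + 11.
residence becomes 12*feed_rate - 47.
This gives grain_size = -36*feed_rate + 134.
Substituting into the gloss equation gives gloss = -36*feed_rate + 141.
Require -36*feed_rate + 141 ≤ 33, so feed_rate ≥ 3.
The smallest integer in [-1, 11] satisfying this is 3.

feed_rate = 3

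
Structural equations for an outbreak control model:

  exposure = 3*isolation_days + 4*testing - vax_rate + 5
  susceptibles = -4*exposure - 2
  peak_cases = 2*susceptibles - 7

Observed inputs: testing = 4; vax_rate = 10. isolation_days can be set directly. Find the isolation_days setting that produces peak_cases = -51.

Substituting into the exposure equation gives exposure = 3*isolation_days + 11.
Substituting into the susceptibles equation gives susceptibles = -12*isolation_days - 46.
So peak_cases = -24*isolation_days - 99.
Solve -24*isolation_days - 99 = -51: isolation_days = (-51 + 99) / -24 = -2.

isolation_days = -2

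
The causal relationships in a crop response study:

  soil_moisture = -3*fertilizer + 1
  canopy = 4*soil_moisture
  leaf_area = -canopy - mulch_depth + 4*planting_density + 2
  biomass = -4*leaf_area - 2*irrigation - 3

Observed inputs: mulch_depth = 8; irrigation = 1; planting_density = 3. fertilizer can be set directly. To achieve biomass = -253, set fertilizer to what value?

Substituting into the canopy equation gives canopy = -12*fertilizer + 4.
Substituting into the leaf_area equation gives leaf_area = 12*fertilizer + 2.
Substituting into the biomass equation gives biomass = -48*fertilizer - 13.
Solve -48*fertilizer - 13 = -253: fertilizer = (-253 + 13) / -48 = 5.

fertilizer = 5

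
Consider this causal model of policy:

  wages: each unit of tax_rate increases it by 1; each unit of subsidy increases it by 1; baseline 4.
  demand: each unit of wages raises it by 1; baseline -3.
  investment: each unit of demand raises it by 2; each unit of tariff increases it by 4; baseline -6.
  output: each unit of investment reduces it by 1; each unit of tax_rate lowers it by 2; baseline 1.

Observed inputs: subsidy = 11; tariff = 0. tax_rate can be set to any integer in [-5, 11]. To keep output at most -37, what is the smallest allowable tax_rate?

tax_rate = 5

Substituting into the wages equation gives wages = tax_rate + 15.
Substituting into the demand equation gives demand = tax_rate + 12.
investment becomes 2*tax_rate + 18.
output becomes -4*tax_rate - 17.
Require -4*tax_rate - 17 ≤ -37, so tax_rate ≥ 5.
The smallest integer in [-5, 11] satisfying this is 5.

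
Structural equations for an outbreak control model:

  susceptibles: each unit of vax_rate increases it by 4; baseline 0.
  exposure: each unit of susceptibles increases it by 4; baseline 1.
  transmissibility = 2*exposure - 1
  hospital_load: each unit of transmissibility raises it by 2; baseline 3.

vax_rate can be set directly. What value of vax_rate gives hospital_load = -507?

Substituting into the exposure equation gives exposure = 16*vax_rate + 1.
This gives transmissibility = 32*vax_rate + 1.
Substituting into the hospital_load equation gives hospital_load = 64*vax_rate + 5.
Solve 64*vax_rate + 5 = -507: vax_rate = (-507 - 5) / 64 = -8.

vax_rate = -8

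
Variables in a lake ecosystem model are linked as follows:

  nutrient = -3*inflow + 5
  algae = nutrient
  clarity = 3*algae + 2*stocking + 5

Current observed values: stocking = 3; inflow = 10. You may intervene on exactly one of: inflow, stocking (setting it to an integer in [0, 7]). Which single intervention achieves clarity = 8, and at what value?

Intervening on inflow: with other inputs at their observed values, clarity = -9*inflow + 26. Solving for 8 gives inflow = 2, within [0, 7].
Intervening on stocking: clarity = 2*stocking - 70. Reaching 8 requires stocking = 39, outside [0, 7].

set inflow = 2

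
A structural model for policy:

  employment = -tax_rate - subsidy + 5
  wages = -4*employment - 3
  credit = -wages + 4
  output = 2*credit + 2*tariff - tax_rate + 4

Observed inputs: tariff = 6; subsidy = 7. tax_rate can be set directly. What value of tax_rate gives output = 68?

Substituting into the employment equation gives employment = -tax_rate - 2.
Substituting into the wages equation gives wages = 4*tax_rate + 5.
So credit = -4*tax_rate - 1.
Substituting into the output equation gives output = -9*tax_rate + 14.
Solve -9*tax_rate + 14 = 68: tax_rate = (68 - 14) / -9 = -6.

tax_rate = -6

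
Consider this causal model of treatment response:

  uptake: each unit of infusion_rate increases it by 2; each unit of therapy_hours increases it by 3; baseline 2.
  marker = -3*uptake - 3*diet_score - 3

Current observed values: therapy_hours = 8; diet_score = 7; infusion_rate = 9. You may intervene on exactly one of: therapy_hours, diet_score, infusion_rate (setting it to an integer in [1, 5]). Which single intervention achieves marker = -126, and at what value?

set infusion_rate = 4

Intervening on therapy_hours: marker = -9*therapy_hours - 84. Reaching -126 requires therapy_hours = 14/3, not an integer.
Intervening on diet_score: marker = -3*diet_score - 135. Reaching -126 requires diet_score = -3, outside [1, 5].
Intervening on infusion_rate: with other inputs at their observed values, marker = -6*infusion_rate - 102. Solving for -126 gives infusion_rate = 4, within [1, 5].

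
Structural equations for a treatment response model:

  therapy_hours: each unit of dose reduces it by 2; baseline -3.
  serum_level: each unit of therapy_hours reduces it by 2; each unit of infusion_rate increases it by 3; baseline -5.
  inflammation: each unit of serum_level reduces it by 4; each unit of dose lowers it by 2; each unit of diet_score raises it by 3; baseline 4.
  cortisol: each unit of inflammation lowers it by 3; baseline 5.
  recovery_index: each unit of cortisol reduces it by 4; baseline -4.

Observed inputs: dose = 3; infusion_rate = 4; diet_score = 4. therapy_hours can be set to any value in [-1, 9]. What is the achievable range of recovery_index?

Intervening on therapy_hours fixes its value directly, overriding its dependence on dose.
Substituting into the serum_level equation gives serum_level = -2*therapy_hours + 7.
inflammation becomes 8*therapy_hours - 18.
cortisol becomes -24*therapy_hours + 59.
recovery_index becomes 96*therapy_hours - 240.
Linear in therapy_hours, so extremes are at the endpoints: therapy_hours = -1 gives recovery_index = -336; therapy_hours = 9 gives recovery_index = 624.

-336 to 624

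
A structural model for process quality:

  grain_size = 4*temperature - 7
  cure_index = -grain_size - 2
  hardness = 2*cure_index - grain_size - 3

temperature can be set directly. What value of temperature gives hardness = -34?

temperature = 4

Substituting into the cure_index equation gives cure_index = -4*temperature + 5.
So hardness = -12*temperature + 14.
Solve -12*temperature + 14 = -34: temperature = (-34 - 14) / -12 = 4.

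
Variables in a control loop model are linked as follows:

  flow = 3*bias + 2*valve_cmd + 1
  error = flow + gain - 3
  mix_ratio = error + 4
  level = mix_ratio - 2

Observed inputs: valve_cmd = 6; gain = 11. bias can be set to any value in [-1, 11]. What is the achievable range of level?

20 to 56

Substituting into the flow equation gives flow = 3*bias + 13.
So error = 3*bias + 21.
mix_ratio becomes 3*bias + 25.
Substituting into the level equation gives level = 3*bias + 23.
Linear in bias, so extremes are at the endpoints: bias = -1 gives level = 20; bias = 11 gives level = 56.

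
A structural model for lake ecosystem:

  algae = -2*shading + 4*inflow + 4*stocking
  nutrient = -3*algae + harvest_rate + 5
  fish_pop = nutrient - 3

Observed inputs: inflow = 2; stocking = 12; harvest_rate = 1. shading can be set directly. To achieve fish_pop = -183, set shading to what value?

Substituting into the algae equation gives algae = -2*shading + 56.
Substituting into the nutrient equation gives nutrient = 6*shading - 162.
So fish_pop = 6*shading - 165.
Solve 6*shading - 165 = -183: shading = (-183 + 165) / 6 = -3.

shading = -3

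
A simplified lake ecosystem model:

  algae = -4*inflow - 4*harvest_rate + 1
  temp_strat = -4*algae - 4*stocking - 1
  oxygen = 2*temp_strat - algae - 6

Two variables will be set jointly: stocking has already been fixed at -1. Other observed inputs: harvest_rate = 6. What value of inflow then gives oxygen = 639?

inflow = 12

With stocking held at -1:
Substituting into the algae equation gives algae = -4*inflow - 23.
Substituting into the temp_strat equation gives temp_strat = 16*inflow + 95.
oxygen becomes 36*inflow + 207.
Solve 36*inflow + 207 = 639: inflow = (639 - 207) / 36 = 12.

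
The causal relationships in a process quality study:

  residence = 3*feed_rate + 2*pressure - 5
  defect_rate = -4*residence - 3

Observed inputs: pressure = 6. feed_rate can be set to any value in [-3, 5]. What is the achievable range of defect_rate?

-91 to 5

Substituting into the residence equation gives residence = 3*feed_rate + 7.
Substituting into the defect_rate equation gives defect_rate = -12*feed_rate - 31.
Linear in feed_rate, so extremes are at the endpoints: feed_rate = -3 gives defect_rate = 5; feed_rate = 5 gives defect_rate = -91.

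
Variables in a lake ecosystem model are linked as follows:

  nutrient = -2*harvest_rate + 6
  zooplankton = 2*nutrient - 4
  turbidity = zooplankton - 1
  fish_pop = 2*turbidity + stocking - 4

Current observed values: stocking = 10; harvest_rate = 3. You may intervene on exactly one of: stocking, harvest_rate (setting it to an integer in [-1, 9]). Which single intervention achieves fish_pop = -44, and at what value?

Intervening on stocking: fish_pop = stocking - 14. Reaching -44 requires stocking = -30, outside [-1, 9].
Intervening on harvest_rate: with other inputs at their observed values, fish_pop = -8*harvest_rate + 20. Solving for -44 gives harvest_rate = 8, within [-1, 9].

set harvest_rate = 8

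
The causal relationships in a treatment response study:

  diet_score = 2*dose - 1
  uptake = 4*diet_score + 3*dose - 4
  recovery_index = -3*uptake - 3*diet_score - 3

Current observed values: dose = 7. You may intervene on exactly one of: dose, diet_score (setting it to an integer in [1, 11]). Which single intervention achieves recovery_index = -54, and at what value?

set dose = 2

Intervening on dose: with other inputs at their observed values, recovery_index = -39*dose + 24. Solving for -54 gives dose = 2, within [1, 11].
Intervening on diet_score: recovery_index = -15*diet_score - 54. Reaching -54 requires diet_score = 0, outside [1, 11].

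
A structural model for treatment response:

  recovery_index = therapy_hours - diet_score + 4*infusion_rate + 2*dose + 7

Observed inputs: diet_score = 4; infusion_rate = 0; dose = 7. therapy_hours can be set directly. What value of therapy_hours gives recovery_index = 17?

Substituting into the recovery_index equation gives recovery_index = therapy_hours + 17.
Solve therapy_hours + 17 = 17: therapy_hours = (17 - 17) / 1 = 0.

therapy_hours = 0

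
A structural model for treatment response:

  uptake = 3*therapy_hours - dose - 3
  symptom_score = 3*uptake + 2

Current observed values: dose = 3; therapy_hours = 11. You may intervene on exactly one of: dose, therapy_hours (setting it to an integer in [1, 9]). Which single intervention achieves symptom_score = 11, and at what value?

Intervening on dose: symptom_score = -3*dose + 92. Reaching 11 requires dose = 27, outside [1, 9].
Intervening on therapy_hours: with other inputs at their observed values, symptom_score = 9*therapy_hours - 16. Solving for 11 gives therapy_hours = 3, within [1, 9].

set therapy_hours = 3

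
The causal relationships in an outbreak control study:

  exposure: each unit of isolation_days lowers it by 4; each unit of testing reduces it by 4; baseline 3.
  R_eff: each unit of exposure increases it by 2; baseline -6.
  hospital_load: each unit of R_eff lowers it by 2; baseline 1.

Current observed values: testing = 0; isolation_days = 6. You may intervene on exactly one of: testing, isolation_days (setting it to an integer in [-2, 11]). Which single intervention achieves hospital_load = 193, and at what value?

set testing = 6

Intervening on testing: with other inputs at their observed values, hospital_load = 16*testing + 97. Solving for 193 gives testing = 6, within [-2, 11].
Intervening on isolation_days: hospital_load = 16*isolation_days + 1. Reaching 193 requires isolation_days = 12, outside [-2, 11].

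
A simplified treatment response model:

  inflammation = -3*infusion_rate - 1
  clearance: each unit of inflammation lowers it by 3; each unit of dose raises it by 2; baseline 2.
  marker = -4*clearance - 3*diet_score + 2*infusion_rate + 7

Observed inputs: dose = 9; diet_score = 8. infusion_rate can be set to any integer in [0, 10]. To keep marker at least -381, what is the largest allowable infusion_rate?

infusion_rate = 8

Substituting into the clearance equation gives clearance = 9*infusion_rate + 23.
Substituting into the marker equation gives marker = -34*infusion_rate - 109.
Require -34*infusion_rate - 109 ≥ -381, so infusion_rate ≤ 8.
The largest integer in [0, 10] satisfying this is 8.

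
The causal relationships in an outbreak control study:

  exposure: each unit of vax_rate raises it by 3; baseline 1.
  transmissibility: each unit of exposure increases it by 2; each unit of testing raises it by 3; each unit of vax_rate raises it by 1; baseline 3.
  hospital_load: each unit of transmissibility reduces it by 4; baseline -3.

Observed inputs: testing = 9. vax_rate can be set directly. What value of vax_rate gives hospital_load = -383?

Substituting into the transmissibility equation gives transmissibility = 7*vax_rate + 32.
Substituting into the hospital_load equation gives hospital_load = -28*vax_rate - 131.
Solve -28*vax_rate - 131 = -383: vax_rate = (-383 + 131) / -28 = 9.

vax_rate = 9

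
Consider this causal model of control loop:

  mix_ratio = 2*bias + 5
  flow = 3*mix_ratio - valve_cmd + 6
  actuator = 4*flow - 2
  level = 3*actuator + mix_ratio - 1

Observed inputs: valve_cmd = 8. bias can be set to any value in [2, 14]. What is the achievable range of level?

Substituting into the flow equation gives flow = 6*bias + 13.
This gives actuator = 24*bias + 50.
Substituting into the level equation gives level = 74*bias + 154.
Linear in bias, so extremes are at the endpoints: bias = 2 gives level = 302; bias = 14 gives level = 1190.

302 to 1190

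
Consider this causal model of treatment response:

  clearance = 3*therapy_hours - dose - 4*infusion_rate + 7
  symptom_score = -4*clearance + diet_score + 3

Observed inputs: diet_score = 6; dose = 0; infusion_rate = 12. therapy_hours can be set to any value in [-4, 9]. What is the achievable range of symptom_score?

65 to 221

Substituting into the clearance equation gives clearance = 3*therapy_hours - 41.
symptom_score becomes -12*therapy_hours + 173.
Linear in therapy_hours, so extremes are at the endpoints: therapy_hours = -4 gives symptom_score = 221; therapy_hours = 9 gives symptom_score = 65.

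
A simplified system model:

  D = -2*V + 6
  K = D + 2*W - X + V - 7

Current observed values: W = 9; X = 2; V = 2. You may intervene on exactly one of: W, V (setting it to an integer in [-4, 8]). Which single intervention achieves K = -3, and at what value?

Intervening on W: with other inputs at their observed values, K = 2*W - 5. Solving for -3 gives W = 1, within [-4, 8].
Intervening on V: K = -V + 15. Reaching -3 requires V = 18, outside [-4, 8].

set W = 1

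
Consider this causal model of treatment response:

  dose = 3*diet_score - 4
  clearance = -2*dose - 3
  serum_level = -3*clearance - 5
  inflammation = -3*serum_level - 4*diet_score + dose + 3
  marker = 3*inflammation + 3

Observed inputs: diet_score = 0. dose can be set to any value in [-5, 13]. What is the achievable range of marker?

-687 to 231

Intervening on dose fixes its value directly, overriding its dependence on diet_score.
Substituting into the serum_level equation gives serum_level = 6*dose + 4.
inflammation becomes -17*dose - 9.
marker becomes -51*dose - 24.
Linear in dose, so extremes are at the endpoints: dose = -5 gives marker = 231; dose = 13 gives marker = -687.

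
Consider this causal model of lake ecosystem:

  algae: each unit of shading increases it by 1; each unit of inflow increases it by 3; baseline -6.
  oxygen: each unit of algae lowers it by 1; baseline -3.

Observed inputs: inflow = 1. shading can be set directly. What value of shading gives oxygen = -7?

shading = 7

Substituting into the algae equation gives algae = shading - 3.
Substituting into the oxygen equation gives oxygen = -shading.
Solve -shading = -7: shading = -7 / -1 = 7.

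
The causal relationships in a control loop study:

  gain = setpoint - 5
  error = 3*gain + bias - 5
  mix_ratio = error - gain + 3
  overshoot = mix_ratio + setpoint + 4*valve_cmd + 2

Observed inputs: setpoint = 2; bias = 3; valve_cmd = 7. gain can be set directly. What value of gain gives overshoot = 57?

gain = 12

Intervening on gain fixes its value directly, overriding its dependence on setpoint.
Substituting into the error equation gives error = 3*gain - 2.
Substituting into the mix_ratio equation gives mix_ratio = 2*gain + 1.
Substituting into the overshoot equation gives overshoot = 2*gain + 33.
Solve 2*gain + 33 = 57: gain = (57 - 33) / 2 = 12.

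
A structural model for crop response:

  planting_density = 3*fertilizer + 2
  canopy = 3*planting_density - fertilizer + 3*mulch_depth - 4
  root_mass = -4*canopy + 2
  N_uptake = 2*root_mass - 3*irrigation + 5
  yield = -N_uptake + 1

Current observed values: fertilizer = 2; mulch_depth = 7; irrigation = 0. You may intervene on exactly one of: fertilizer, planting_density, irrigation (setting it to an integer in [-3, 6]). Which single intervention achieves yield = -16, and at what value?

set fertilizer = -3

Intervening on fertilizer: with other inputs at their observed values, yield = 64*fertilizer + 176. Solving for -16 gives fertilizer = -3, within [-3, 6].
Intervening on planting_density: yield = 24*planting_density + 112. Reaching -16 requires planting_density = -16/3, not an integer.
Intervening on irrigation: yield = 3*irrigation + 304. Reaching -16 requires irrigation = -320/3, not an integer.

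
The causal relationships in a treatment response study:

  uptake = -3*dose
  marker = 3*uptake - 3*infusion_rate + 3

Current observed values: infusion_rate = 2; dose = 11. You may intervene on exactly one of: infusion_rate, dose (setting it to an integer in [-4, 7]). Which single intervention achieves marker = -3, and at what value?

set dose = 0

Intervening on infusion_rate: marker = -3*infusion_rate - 96. Reaching -3 requires infusion_rate = -31, outside [-4, 7].
Intervening on dose: with other inputs at their observed values, marker = -9*dose - 3. Solving for -3 gives dose = 0, within [-4, 7].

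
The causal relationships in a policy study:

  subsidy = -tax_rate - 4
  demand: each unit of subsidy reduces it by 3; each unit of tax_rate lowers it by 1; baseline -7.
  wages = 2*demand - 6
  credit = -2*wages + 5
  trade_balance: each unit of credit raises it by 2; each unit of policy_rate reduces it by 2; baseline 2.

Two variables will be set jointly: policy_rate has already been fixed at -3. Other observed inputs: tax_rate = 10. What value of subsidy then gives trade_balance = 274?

subsidy = 4

With policy_rate held at -3:
Intervening on subsidy fixes its value directly, overriding its dependence on tax_rate.
Substituting into the demand equation gives demand = -3*subsidy - 17.
So wages = -6*subsidy - 40.
Substituting into the credit equation gives credit = 12*subsidy + 85.
So trade_balance = 24*subsidy + 178.
Solve 24*subsidy + 178 = 274: subsidy = (274 - 178) / 24 = 4.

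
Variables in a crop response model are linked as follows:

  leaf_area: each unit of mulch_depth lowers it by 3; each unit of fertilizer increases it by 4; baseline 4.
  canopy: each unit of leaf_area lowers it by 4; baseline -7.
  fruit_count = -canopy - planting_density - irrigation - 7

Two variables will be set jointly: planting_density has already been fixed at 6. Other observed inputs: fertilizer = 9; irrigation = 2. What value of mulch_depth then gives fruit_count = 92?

With planting_density held at 6:
Substituting into the leaf_area equation gives leaf_area = -3*mulch_depth + 40.
Substituting into the canopy equation gives canopy = 12*mulch_depth - 167.
Substituting into the fruit_count equation gives fruit_count = -12*mulch_depth + 152.
Solve -12*mulch_depth + 152 = 92: mulch_depth = (92 - 152) / -12 = 5.

mulch_depth = 5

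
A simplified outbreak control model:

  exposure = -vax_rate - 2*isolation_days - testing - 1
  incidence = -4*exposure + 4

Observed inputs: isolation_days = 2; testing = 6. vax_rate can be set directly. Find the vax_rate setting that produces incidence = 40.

vax_rate = -2

Substituting into the exposure equation gives exposure = -vax_rate - 11.
This gives incidence = 4*vax_rate + 48.
Solve 4*vax_rate + 48 = 40: vax_rate = (40 - 48) / 4 = -2.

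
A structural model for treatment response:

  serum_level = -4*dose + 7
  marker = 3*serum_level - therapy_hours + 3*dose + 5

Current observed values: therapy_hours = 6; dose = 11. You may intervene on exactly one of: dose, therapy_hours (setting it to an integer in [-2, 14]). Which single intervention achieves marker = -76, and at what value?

set therapy_hours = 3

Intervening on dose: marker = -9*dose + 20. Reaching -76 requires dose = 32/3, not an integer.
Intervening on therapy_hours: with other inputs at their observed values, marker = -therapy_hours - 73. Solving for -76 gives therapy_hours = 3, within [-2, 14].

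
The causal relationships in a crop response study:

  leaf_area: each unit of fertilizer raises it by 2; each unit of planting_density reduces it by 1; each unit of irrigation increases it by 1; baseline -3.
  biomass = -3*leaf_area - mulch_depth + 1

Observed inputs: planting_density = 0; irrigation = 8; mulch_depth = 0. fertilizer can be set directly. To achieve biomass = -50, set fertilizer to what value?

Substituting into the leaf_area equation gives leaf_area = 2*fertilizer + 5.
Substituting into the biomass equation gives biomass = -6*fertilizer - 14.
Solve -6*fertilizer - 14 = -50: fertilizer = (-50 + 14) / -6 = 6.

fertilizer = 6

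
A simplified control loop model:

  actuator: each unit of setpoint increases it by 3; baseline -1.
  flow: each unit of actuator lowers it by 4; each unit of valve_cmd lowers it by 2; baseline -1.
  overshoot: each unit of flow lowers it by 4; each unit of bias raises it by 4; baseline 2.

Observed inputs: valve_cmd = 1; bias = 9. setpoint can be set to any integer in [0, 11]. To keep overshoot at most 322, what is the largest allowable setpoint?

Substituting into the flow equation gives flow = -12*setpoint + 1.
overshoot becomes 48*setpoint + 34.
Require 48*setpoint + 34 ≤ 322, so setpoint ≤ 6.
The largest integer in [0, 11] satisfying this is 6.

setpoint = 6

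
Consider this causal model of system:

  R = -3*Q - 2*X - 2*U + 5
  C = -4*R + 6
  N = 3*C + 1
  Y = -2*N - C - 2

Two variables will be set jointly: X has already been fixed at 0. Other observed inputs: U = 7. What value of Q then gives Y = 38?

With X held at 0:
Substituting into the R equation gives R = -3*Q - 9.
This gives C = 12*Q + 42.
Substituting into the N equation gives N = 36*Q + 127.
Substituting into the Y equation gives Y = -84*Q - 298.
Solve -84*Q - 298 = 38: Q = (38 + 298) / -84 = -4.

Q = -4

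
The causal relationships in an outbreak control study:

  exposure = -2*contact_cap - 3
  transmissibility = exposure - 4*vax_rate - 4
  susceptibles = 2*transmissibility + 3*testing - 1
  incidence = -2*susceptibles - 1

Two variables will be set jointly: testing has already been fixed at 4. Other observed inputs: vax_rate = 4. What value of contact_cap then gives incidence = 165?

contact_cap = 12

With testing held at 4:
Substituting into the transmissibility equation gives transmissibility = -2*contact_cap - 23.
Substituting into the susceptibles equation gives susceptibles = -4*contact_cap - 35.
Substituting into the incidence equation gives incidence = 8*contact_cap + 69.
Solve 8*contact_cap + 69 = 165: contact_cap = (165 - 69) / 8 = 12.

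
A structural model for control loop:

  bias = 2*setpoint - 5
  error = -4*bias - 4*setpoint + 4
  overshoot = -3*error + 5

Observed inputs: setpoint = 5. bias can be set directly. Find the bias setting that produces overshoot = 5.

bias = -4

Intervening on bias fixes its value directly, overriding its dependence on setpoint.
Substituting into the error equation gives error = -4*bias - 16.
This gives overshoot = 12*bias + 53.
Solve 12*bias + 53 = 5: bias = (5 - 53) / 12 = -4.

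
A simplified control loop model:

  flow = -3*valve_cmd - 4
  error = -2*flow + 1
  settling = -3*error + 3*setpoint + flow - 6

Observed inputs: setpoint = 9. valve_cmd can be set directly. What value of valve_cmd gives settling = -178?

valve_cmd = 8

Substituting into the error equation gives error = 6*valve_cmd + 9.
Substituting into the settling equation gives settling = -21*valve_cmd - 10.
Solve -21*valve_cmd - 10 = -178: valve_cmd = (-178 + 10) / -21 = 8.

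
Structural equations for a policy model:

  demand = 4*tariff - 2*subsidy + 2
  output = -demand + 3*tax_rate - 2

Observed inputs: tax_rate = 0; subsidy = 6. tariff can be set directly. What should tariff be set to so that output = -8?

Substituting into the demand equation gives demand = 4*tariff - 10.
So output = -4*tariff + 8.
Solve -4*tariff + 8 = -8: tariff = (-8 - 8) / -4 = 4.

tariff = 4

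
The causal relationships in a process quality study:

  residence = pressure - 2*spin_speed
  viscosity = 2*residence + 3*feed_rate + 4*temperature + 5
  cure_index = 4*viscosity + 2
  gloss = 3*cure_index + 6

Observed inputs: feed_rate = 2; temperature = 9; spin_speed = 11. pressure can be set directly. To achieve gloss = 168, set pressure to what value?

Substituting into the residence equation gives residence = pressure - 22.
Substituting into the viscosity equation gives viscosity = 2*pressure + 3.
cure_index becomes 8*pressure + 14.
gloss becomes 24*pressure + 48.
Solve 24*pressure + 48 = 168: pressure = (168 - 48) / 24 = 5.

pressure = 5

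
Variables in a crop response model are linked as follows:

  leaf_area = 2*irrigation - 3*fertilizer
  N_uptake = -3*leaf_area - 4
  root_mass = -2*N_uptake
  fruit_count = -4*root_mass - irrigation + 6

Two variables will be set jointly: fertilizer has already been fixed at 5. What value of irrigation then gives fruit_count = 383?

With fertilizer held at 5:
Substituting into the leaf_area equation gives leaf_area = 2*irrigation - 15.
This gives N_uptake = -6*irrigation + 41.
So root_mass = 12*irrigation - 82.
Substituting into the fruit_count equation gives fruit_count = -49*irrigation + 334.
Solve -49*irrigation + 334 = 383: irrigation = (383 - 334) / -49 = -1.

irrigation = -1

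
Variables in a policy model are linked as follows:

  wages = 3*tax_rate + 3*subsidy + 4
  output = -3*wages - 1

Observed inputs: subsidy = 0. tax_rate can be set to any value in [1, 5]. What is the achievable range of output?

Substituting into the wages equation gives wages = 3*tax_rate + 4.
output becomes -9*tax_rate - 13.
Linear in tax_rate, so extremes are at the endpoints: tax_rate = 1 gives output = -22; tax_rate = 5 gives output = -58.

-58 to -22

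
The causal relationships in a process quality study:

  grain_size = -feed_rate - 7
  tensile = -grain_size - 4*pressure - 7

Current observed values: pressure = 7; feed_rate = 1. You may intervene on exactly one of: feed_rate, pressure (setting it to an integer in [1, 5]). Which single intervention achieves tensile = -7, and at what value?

Intervening on feed_rate: tensile = feed_rate - 28. Reaching -7 requires feed_rate = 21, outside [1, 5].
Intervening on pressure: with other inputs at their observed values, tensile = -4*pressure + 1. Solving for -7 gives pressure = 2, within [1, 5].

set pressure = 2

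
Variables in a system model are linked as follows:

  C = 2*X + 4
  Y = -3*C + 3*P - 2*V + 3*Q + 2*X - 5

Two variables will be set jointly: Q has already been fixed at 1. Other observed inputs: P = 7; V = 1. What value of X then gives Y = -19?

With Q held at 1:
Substituting into the Y equation gives Y = -4*X + 5.
Solve -4*X + 5 = -19: X = (-19 - 5) / -4 = 6.

X = 6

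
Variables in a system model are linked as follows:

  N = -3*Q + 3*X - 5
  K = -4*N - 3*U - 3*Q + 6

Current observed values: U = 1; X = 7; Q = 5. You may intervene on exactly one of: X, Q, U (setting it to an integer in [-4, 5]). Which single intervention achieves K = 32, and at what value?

set X = 3

Intervening on X: with other inputs at their observed values, K = -12*X + 68. Solving for 32 gives X = 3, within [-4, 5].
Intervening on Q: K = 9*Q - 61. Reaching 32 requires Q = 31/3, not an integer.
Intervening on U: K = -3*U - 13. Reaching 32 requires U = -15, outside [-4, 5].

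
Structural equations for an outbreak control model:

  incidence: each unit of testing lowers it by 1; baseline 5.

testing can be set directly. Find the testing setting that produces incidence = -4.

testing = 9

Solve -testing + 5 = -4: testing = (-4 - 5) / -1 = 9.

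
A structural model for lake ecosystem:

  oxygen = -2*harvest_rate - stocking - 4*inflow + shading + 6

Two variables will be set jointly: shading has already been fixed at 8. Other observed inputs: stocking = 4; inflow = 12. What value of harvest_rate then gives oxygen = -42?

harvest_rate = 2

With shading held at 8:
Substituting into the oxygen equation gives oxygen = -2*harvest_rate - 38.
Solve -2*harvest_rate - 38 = -42: harvest_rate = (-42 + 38) / -2 = 2.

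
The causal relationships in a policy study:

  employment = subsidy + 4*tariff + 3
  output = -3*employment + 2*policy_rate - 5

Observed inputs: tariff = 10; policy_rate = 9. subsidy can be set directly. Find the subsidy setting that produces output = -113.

subsidy = -1

Substituting into the employment equation gives employment = subsidy + 43.
Substituting into the output equation gives output = -3*subsidy - 116.
Solve -3*subsidy - 116 = -113: subsidy = (-113 + 116) / -3 = -1.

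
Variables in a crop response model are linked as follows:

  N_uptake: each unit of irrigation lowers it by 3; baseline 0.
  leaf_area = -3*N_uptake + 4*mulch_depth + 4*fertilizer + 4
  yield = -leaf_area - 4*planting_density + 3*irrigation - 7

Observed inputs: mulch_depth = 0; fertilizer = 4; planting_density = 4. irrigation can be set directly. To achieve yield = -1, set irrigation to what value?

Substituting into the leaf_area equation gives leaf_area = 9*irrigation + 20.
So yield = -6*irrigation - 43.
Solve -6*irrigation - 43 = -1: irrigation = (-1 + 43) / -6 = -7.

irrigation = -7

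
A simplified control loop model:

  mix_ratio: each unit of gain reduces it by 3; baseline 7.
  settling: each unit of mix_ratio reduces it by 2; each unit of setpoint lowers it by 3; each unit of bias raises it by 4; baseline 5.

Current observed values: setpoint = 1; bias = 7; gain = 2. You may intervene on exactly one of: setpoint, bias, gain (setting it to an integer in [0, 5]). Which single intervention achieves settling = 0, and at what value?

Intervening on setpoint: settling = -3*setpoint + 31. Reaching 0 requires setpoint = 31/3, not an integer.
Intervening on bias: with other inputs at their observed values, settling = 4*bias. Solving for 0 gives bias = 0, within [0, 5].
Intervening on gain: settling = 6*gain + 16. Reaching 0 requires gain = -8/3, not an integer.

set bias = 0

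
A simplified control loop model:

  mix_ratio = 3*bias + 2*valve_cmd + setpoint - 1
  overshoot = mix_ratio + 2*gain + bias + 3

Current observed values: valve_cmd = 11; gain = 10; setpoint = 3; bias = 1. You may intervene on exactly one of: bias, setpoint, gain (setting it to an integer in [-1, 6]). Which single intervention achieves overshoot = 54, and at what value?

set setpoint = 6

Intervening on bias: overshoot = 4*bias + 47. Reaching 54 requires bias = 7/4, not an integer.
Intervening on setpoint: with other inputs at their observed values, overshoot = setpoint + 48. Solving for 54 gives setpoint = 6, within [-1, 6].
Intervening on gain: overshoot = 2*gain + 31. Reaching 54 requires gain = 23/2, not an integer.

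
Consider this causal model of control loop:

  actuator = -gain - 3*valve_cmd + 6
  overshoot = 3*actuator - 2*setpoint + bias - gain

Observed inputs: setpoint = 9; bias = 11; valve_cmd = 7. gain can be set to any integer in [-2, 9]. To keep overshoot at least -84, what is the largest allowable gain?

gain = 8

Substituting into the actuator equation gives actuator = -gain - 15.
overshoot becomes -4*gain - 52.
Require -4*gain - 52 ≥ -84, so gain ≤ 8.
The largest integer in [-2, 9] satisfying this is 8.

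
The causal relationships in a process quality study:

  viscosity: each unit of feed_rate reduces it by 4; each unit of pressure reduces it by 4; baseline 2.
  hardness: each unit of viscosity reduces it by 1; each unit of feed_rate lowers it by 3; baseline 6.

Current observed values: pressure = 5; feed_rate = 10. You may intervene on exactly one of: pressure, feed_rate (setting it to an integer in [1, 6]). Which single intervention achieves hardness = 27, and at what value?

set feed_rate = 3

Intervening on pressure: hardness = 4*pressure + 14. Reaching 27 requires pressure = 13/4, not an integer.
Intervening on feed_rate: with other inputs at their observed values, hardness = feed_rate + 24. Solving for 27 gives feed_rate = 3, within [1, 6].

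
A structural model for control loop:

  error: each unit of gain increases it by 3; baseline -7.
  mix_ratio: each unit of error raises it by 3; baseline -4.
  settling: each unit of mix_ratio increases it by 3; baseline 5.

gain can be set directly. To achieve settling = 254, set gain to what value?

Substituting into the mix_ratio equation gives mix_ratio = 9*gain - 25.
So settling = 27*gain - 70.
Solve 27*gain - 70 = 254: gain = (254 + 70) / 27 = 12.

gain = 12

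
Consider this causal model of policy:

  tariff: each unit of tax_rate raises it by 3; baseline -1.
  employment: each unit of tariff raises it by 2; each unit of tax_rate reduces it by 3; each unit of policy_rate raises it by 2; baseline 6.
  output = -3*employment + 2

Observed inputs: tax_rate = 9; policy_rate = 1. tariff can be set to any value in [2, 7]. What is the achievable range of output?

Intervening on tariff fixes its value directly, overriding its dependence on tax_rate.
Substituting into the employment equation gives employment = 2*tariff - 19.
Substituting into the output equation gives output = -6*tariff + 59.
Linear in tariff, so extremes are at the endpoints: tariff = 2 gives output = 47; tariff = 7 gives output = 17.

17 to 47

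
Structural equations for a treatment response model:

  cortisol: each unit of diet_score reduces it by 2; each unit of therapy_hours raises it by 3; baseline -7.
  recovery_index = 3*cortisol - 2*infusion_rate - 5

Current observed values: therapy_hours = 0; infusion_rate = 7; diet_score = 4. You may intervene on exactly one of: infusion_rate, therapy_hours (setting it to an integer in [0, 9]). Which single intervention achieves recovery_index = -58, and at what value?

set infusion_rate = 4

Intervening on infusion_rate: with other inputs at their observed values, recovery_index = -2*infusion_rate - 50. Solving for -58 gives infusion_rate = 4, within [0, 9].
Intervening on therapy_hours: recovery_index = 9*therapy_hours - 64. Reaching -58 requires therapy_hours = 2/3, not an integer.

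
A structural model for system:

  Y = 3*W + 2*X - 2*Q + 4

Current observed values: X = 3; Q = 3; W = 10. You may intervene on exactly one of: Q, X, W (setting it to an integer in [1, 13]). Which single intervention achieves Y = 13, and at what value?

set W = 3

Intervening on Q: Y = -2*Q + 40. Reaching 13 requires Q = 27/2, not an integer.
Intervening on X: Y = 2*X + 28. Reaching 13 requires X = -15/2, not an integer.
Intervening on W: with other inputs at their observed values, Y = 3*W + 4. Solving for 13 gives W = 3, within [1, 13].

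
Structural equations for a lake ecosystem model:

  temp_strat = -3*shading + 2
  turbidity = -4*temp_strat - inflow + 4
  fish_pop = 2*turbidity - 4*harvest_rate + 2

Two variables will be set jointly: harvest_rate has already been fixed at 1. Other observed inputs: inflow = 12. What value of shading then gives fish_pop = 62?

shading = 4

With harvest_rate held at 1:
Substituting into the turbidity equation gives turbidity = 12*shading - 16.
Substituting into the fish_pop equation gives fish_pop = 24*shading - 34.
Solve 24*shading - 34 = 62: shading = (62 + 34) / 24 = 4.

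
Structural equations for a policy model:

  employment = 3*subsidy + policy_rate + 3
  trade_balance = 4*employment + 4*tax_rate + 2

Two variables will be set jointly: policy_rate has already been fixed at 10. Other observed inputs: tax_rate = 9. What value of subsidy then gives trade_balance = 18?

With policy_rate held at 10:
Substituting into the employment equation gives employment = 3*subsidy + 13.
Substituting into the trade_balance equation gives trade_balance = 12*subsidy + 90.
Solve 12*subsidy + 90 = 18: subsidy = (18 - 90) / 12 = -6.

subsidy = -6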